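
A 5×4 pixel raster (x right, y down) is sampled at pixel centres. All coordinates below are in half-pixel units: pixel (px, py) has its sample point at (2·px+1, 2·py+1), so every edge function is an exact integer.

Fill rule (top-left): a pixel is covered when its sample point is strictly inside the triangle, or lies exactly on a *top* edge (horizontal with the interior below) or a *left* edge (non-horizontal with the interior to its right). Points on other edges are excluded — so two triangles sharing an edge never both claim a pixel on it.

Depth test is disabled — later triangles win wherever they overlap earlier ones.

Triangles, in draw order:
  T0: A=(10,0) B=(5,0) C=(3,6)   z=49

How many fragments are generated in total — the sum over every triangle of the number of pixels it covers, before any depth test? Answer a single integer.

T0:
  2·area = 30  (B↔C swapped to make it positive)
  edge (10, 0)→(3, 6): d=(-7,6) right/bottom  bias=-1
  edge (3, 6)→(5, 0): d=(2,-6) top-left  bias=+0
  edge (5, 0)→(10, 0): d=(5,0) top-left  bias=+0
    (2,0)@(5, 1): e=[23,2,5] → █
    (3,0)@(7, 1): e=[11,14,5] → █
    (4,0)@(9, 1): e=[-1,26,5] → ·
    (2,1)@(5, 3): e=[9,6,15] → █
    (3,1)@(7, 3): e=[-3,18,15] → ·
    (2,2)@(5, 5): e=[-5,10,25] → ·
  covered (3 px):
    · · █ █ ·
    · · █ · ·
    · · · · ·
    · · · · ·

Answer: 3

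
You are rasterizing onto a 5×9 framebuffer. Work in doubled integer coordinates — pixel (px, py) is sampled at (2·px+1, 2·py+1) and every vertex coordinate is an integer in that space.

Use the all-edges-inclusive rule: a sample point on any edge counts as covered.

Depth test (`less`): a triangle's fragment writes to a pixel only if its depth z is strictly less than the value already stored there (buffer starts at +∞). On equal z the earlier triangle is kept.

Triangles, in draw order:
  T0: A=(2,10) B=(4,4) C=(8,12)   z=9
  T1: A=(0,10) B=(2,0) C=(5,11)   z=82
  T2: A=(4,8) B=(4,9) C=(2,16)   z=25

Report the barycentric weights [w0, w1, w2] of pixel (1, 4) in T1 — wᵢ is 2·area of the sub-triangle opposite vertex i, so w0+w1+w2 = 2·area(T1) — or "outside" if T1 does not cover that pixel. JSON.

T0:
  2·area = 40
  edge (2, 10)→(4, 4): d=(2,-6) inclusive
  edge (4, 4)→(8, 12): d=(4,8) inclusive
  edge (8, 12)→(2, 10): d=(-6,-2) inclusive
    (2,0)@(5, 1): e=[0,-20,60] → .  [on edge]
    (1,3)@(3, 7): e=[0,20,20] → X  [on edge]
    (2,3)@(5, 7): e=[12,4,24] → X
    (3,3)@(7, 7): e=[24,-12,28] → .
    (1,4)@(3, 9): e=[4,28,8] → X
    (3,4)@(7, 9): e=[28,-4,16] → .
    (1,5)@(3, 11): e=[8,36,-4] → .
    (2,5)@(5, 11): e=[20,20,0] → X  [on edge]
    (3,5)@(7, 11): e=[32,4,4] → X
    (4,5)@(9, 11): e=[44,-12,8] → .
    (0,6)@(1, 13): e=[0,60,-20] → .  [on edge]
    (2,6)@(5, 13): e=[24,28,-12] → .
  covered (6 px):
    . . . . .
    . . . . .
    . . . . .
    . X X . .
    . X X . .
    . . X X .
    . . . . .
    . . . . .
    . . . . .
T1:
  2·area = 52
  edge (0, 10)→(2, 0): d=(2,-10) inclusive
  edge (2, 0)→(5, 11): d=(3,11) inclusive
  edge (5, 11)→(0, 10): d=(-5,-1) inclusive
    (0,2)@(1, 5): e=[0,26,26] → X  [on edge]
    (1,2)@(3, 5): e=[20,4,28] → X
    (2,2)@(5, 5): e=[40,-18,30] → .
    (0,3)@(1, 7): e=[4,32,16] → X
    (2,3)@(5, 7): e=[44,-12,20] → .
    (0,4)@(1, 9): e=[8,38,6] → X
    (2,4)@(5, 9): e=[48,-6,10] → .
    (0,5)@(1, 11): e=[12,44,-4] → .
    (1,5)@(3, 11): e=[32,22,-2] → .
    (2,5)@(5, 11): e=[52,0,0] → X  [on edge]
    (3,5)@(7, 11): e=[72,-22,2] → .
    (2,6)@(5, 13): e=[56,6,-10] → .
  covered (7 px):
    . . . . .
    . . . . .
    X X . . .
    X X . . .
    X X . . .
    . . X . .
    . . . . .
    . . . . .
    . . . . .
T2:
  2·area = 2
  edge (4, 8)→(4, 9): d=(0,1) inclusive
  edge (4, 9)→(2, 16): d=(-2,7) inclusive
  edge (2, 16)→(4, 8): d=(2,-8) inclusive
  covered (0 px):
    . . . . .
    . . . . .
    . . . . .
    . . . . .
    . . . . .
    . . . . .
    . . . . .
    . . . . .
    . . . . .

Result: [16,8,28]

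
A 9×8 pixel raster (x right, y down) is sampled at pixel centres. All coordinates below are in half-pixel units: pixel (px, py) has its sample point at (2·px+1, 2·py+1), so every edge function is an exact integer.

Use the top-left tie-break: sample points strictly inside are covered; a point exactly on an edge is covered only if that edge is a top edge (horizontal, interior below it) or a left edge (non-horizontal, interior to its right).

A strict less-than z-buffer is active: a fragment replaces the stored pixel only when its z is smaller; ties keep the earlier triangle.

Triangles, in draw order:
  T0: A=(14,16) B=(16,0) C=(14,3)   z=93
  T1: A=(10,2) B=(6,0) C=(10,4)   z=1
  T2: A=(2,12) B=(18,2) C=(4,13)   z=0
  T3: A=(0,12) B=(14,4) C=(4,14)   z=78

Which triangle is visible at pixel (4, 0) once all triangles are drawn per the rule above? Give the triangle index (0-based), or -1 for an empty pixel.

T0:
  2·area = 26  (B↔C swapped to make it positive)
  edge (14, 16)→(14, 3): d=(0,-13) top-left  bias=+0
  edge (14, 3)→(16, 0): d=(2,-3) top-left  bias=+0
  edge (16, 0)→(14, 16): d=(-2,16) right/bottom  bias=-1
    (7,1)@(15, 3): e=[13,3,10] → #
    (8,1)@(17, 3): e=[39,9,-22] → ·
    (7,2)@(15, 5): e=[13,7,6] → #
    (8,2)@(17, 5): e=[39,13,-26] → ·
    (7,3)@(15, 7): e=[13,11,2] → #
    (8,3)@(17, 7): e=[39,17,-30] → ·
    (7,4)@(15, 9): e=[13,15,-2] → ·
  covered (3 px):
    · · · · · · · · ·
    · · · · · · · # ·
    · · · · · · · # ·
    · · · · · · · # ·
    · · · · · · · · ·
    · · · · · · · · ·
    · · · · · · · · ·
    · · · · · · · · ·
T1:
  2·area = 8  (B↔C swapped to make it positive)
  edge (10, 2)→(10, 4): d=(0,2) right/bottom  bias=-1
  edge (10, 4)→(6, 0): d=(-4,-4) top-left  bias=+0
  edge (6, 0)→(10, 2): d=(4,2) right/bottom  bias=-1
    (3,0)@(7, 1): e=[6,0,2] → #  [on edge]
    (4,0)@(9, 1): e=[2,8,-2] → ·
    (3,1)@(7, 3): e=[6,-8,10] → ·
    (4,1)@(9, 3): e=[2,0,6] → #  [on edge]
    (5,1)@(11, 3): e=[-2,8,2] → ·
    (4,2)@(9, 5): e=[2,-8,14] → ·
    (5,2)@(11, 5): e=[-2,0,10] → ·  [on edge]
    (6,3)@(13, 7): e=[-6,0,14] → ·  [on edge]
    (7,4)@(15, 9): e=[-10,0,18] → ·  [on edge]
    (8,5)@(17, 11): e=[-14,0,22] → ·  [on edge]
  covered (2 px):
    · · · # · · · · ·
    · · · · # · · · ·
    · · · · · · · · ·
    · · · · · · · · ·
    · · · · · · · · ·
    · · · · · · · · ·
    · · · · · · · · ·
    · · · · · · · · ·
T2:
  2·area = 36
  edge (2, 12)→(18, 2): d=(16,-10) top-left  bias=+0
  edge (18, 2)→(4, 13): d=(-14,11) right/bottom  bias=-1
  edge (4, 13)→(2, 12): d=(-2,-1) top-left  bias=+0
    (5,3)@(11, 7): e=[10,7,19] → #
    (6,3)@(13, 7): e=[30,-15,21] → ·
    (3,4)@(7, 9): e=[2,23,11] → #
    (4,4)@(9, 9): e=[22,1,13] → #
    (5,4)@(11, 9): e=[42,-21,15] → ·
    (2,5)@(5, 11): e=[14,17,5] → #
    (3,5)@(7, 11): e=[34,-5,7] → ·
    (4,5)@(9, 11): e=[54,-27,9] → ·
    (2,6)@(5, 13): e=[46,-11,1] → ·
  covered (4 px):
    · · · · · · · · ·
    · · · · · · · · ·
    · · · · · · · · ·
    · · · · · # · · ·
    · · · # # · · · ·
    · · # · · · · · ·
    · · · · · · · · ·
    · · · · · · · · ·
T3:
  2·area = 60
  edge (0, 12)→(14, 4): d=(14,-8) top-left  bias=+0
  edge (14, 4)→(4, 14): d=(-10,10) right/bottom  bias=-1
  edge (4, 14)→(0, 12): d=(-4,-2) top-left  bias=+0
    (8,0)@(17, 1): e=[-18,0,78] → ·  [on edge]
    (7,1)@(15, 3): e=[-6,0,66] → ·  [on edge]
    (6,2)@(13, 5): e=[6,0,54] → ·  [on edge]
    (4,3)@(9, 7): e=[2,20,38] → #
    (5,3)@(11, 7): e=[18,0,42] → ·  [on edge]
    (3,4)@(7, 9): e=[14,20,26] → #
    (4,4)@(9, 9): e=[30,0,30] → ·  [on edge]
    (1,5)@(3, 11): e=[10,40,10] → #
    (2,5)@(5, 11): e=[26,20,14] → #
    (3,5)@(7, 11): e=[42,0,18] → ·  [on edge]
    (1,6)@(3, 13): e=[38,20,2] → #
    (2,6)@(5, 13): e=[54,0,6] → ·  [on edge]
    (1,7)@(3, 15): e=[66,0,-6] → ·  [on edge]
  covered (5 px):
    · · · · · · · · ·
    · · · · · · · · ·
    · · · · · · · · ·
    · · · · # · · · ·
    · · · # · · · · ·
    · # # · · · · · ·
    · # · · · · · · ·
    · · · · · · · · ·

Z-buffer (winner per pixel, '.' = empty):
  . . . 1 . . . . .
  . . . . 1 . . 0 .
  . . . . . . . 0 .
  . . . . 3 2 . 0 .
  . . . 2 2 . . . .
  . 3 2 . . . . . .
  . 3 . . . . . . .
  . . . . . . . . .

Answer: -1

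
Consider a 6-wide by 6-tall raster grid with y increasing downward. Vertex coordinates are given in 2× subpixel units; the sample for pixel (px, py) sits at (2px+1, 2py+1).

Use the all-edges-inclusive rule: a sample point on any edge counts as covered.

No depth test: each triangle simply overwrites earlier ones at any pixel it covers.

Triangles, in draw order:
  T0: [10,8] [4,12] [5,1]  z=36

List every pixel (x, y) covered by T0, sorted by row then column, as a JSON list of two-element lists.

T0:
  2·area = 62
  edge (10, 8)→(4, 12): d=(-6,4) inclusive
  edge (4, 12)→(5, 1): d=(1,-11) inclusive
  edge (5, 1)→(10, 8): d=(5,7) inclusive
    (2,0)@(5, 1): e=[62,0,0] → █  [on edge]
    (3,0)@(7, 1): e=[54,22,-14] → ·
    (2,1)@(5, 3): e=[50,2,10] → █
    (3,1)@(7, 3): e=[42,24,-4] → ·
    (2,2)@(5, 5): e=[38,4,20] → █
    (3,2)@(7, 5): e=[30,26,6] → █
    (4,2)@(9, 5): e=[22,48,-8] → ·
    (2,3)@(5, 7): e=[26,6,30] → █
    (4,3)@(9, 7): e=[10,50,2] → █
    (5,3)@(11, 7): e=[2,72,-12] → ·
    (2,4)@(5, 9): e=[14,8,40] → █
    (4,4)@(9, 9): e=[-2,52,12] → ·
  covered (10 px):
    · · █ · · ·
    · · █ · · ·
    · · █ █ · ·
    · · █ █ █ ·
    · · █ █ · ·
    · · █ · · ·

Final: [[2,0],[2,1],[2,2],[3,2],[2,3],[3,3],[4,3],[2,4],[3,4],[2,5]]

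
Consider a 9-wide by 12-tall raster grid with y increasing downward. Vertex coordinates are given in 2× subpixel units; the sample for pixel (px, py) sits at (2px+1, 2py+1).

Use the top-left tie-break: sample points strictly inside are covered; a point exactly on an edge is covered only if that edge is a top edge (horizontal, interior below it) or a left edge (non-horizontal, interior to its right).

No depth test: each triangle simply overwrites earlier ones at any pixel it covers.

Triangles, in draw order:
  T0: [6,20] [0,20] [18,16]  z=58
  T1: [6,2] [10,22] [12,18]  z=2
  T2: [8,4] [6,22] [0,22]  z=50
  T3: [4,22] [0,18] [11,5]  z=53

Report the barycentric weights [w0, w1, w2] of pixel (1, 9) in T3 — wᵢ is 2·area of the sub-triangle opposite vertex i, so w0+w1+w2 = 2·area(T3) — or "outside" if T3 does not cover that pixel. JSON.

T0:
  2·area = 24
  edge (6, 20)→(0, 20): d=(-6,0) right/bottom  bias=-1
  edge (0, 20)→(18, 16): d=(18,-4) top-left  bias=+0
  edge (18, 16)→(6, 20): d=(-12,4) right/bottom  bias=-1
    (7,8)@(15, 17): e=[18,6,0] → .  [on edge]
    (2,9)@(5, 19): e=[6,2,16] → X
    (3,9)@(7, 19): e=[6,10,8] → X
    (4,9)@(9, 19): e=[6,18,0] → .  [on edge]
    (1,10)@(3, 21): e=[-6,30,0] → .  [on edge]
    (2,10)@(5, 21): e=[-6,38,-8] → .
    (3,10)@(7, 21): e=[-6,46,-16] → .
  covered (2 px):
    . . . . . . . . .
    . . . . . . . . .
    . . . . . . . . .
    . . . . . . . . .
    . . . . . . . . .
    . . . . . . . . .
    . . . . . . . . .
    . . . . . . . . .
    . . . . . . . . .
    . . X X . . . . .
    . . . . . . . . .
    . . . . . . . . .
T1:
  2·area = 56  (B↔C swapped to make it positive)
  edge (6, 2)→(12, 18): d=(6,16) right/bottom  bias=-1
  edge (12, 18)→(10, 22): d=(-2,4) right/bottom  bias=-1
  edge (10, 22)→(6, 2): d=(-4,-20) top-left  bias=+0
    (3,2)@(7, 5): e=[2,46,8] → X
    (4,2)@(9, 5): e=[-30,38,48] → .
    (3,3)@(7, 7): e=[14,42,0] → X  [on edge]
    (4,3)@(9, 7): e=[-18,34,40] → .
    (3,4)@(7, 9): e=[26,38,-8] → .
    (4,5)@(9, 11): e=[6,26,24] → X
    (5,5)@(11, 11): e=[-26,18,64] → .
    (4,6)@(9, 13): e=[18,22,16] → X
    (5,6)@(11, 13): e=[-14,14,56] → .
    (4,7)@(9, 15): e=[30,18,8] → X
    (5,7)@(11, 15): e=[-2,10,48] → .
    (4,8)@(9, 17): e=[42,14,0] → X  [on edge]
  covered (8 px):
    . . . . . . . . .
    . . . . . . . . .
    . . . X . . . . .
    . . . X . . . . .
    . . . . . . . . .
    . . . . X . . . .
    . . . . X . . . .
    . . . . X . . . .
    . . . . X X . . .
    . . . . . X . . .
    . . . . . . . . .
    . . . . . . . . .
T2:
  2·area = 108
  edge (8, 4)→(6, 22): d=(-2,18) right/bottom  bias=-1
  edge (6, 22)→(0, 22): d=(-6,0) right/bottom  bias=-1
  edge (0, 22)→(8, 4): d=(8,-18) top-left  bias=+0
    (3,3)@(7, 7): e=[12,90,6] → X
    (4,3)@(9, 7): e=[-24,90,42] → .
    (3,4)@(7, 9): e=[8,78,22] → X
    (4,4)@(9, 9): e=[-28,78,58] → .
    (2,5)@(5, 11): e=[40,66,2] → X
    (4,5)@(9, 11): e=[-32,66,74] → .
    (2,6)@(5, 13): e=[36,54,18] → X
    (3,6)@(7, 13): e=[0,54,54] → .  [on edge]
    (2,7)@(5, 15): e=[32,42,34] → X
    (3,7)@(7, 15): e=[-4,42,70] → .
    (1,8)@(3, 17): e=[64,30,14] → X
    (3,8)@(7, 17): e=[-8,30,86] → .
  covered (13 px):
    . . . . . . . . .
    . . . . . . . . .
    . . . . . . . . .
    . . . X . . . . .
    . . . X . . . . .
    . . X X . . . . .
    . . X . . . . . .
    . . X . . . . . .
    . X X . . . . . .
    . X X . . . . . .
    X X X . . . . . .
    . . . . . . . . .
T3:
  2·area = 96
  edge (4, 22)→(0, 18): d=(-4,-4) top-left  bias=+0
  edge (0, 18)→(11, 5): d=(11,-13) top-left  bias=+0
  edge (11, 5)→(4, 22): d=(-7,17) right/bottom  bias=-1
    (5,2)@(11, 5): e=[96,0,0] → .  [on edge]
    (4,4)@(9, 9): e=[72,18,6] → X
    (5,4)@(11, 9): e=[80,44,-28] → .
    (3,5)@(7, 11): e=[56,14,26] → X
    (4,5)@(9, 11): e=[64,40,-8] → .
    (2,6)@(5, 13): e=[40,10,46] → X
    (4,6)@(9, 13): e=[56,62,-22] → .
    (1,7)@(3, 15): e=[24,6,66] → X
    (3,7)@(7, 15): e=[40,58,-2] → .
    (0,8)@(1, 17): e=[8,2,86] → X
    (3,8)@(7, 17): e=[32,80,-16] → .
    (0,9)@(1, 19): e=[0,24,72] → X  [on edge]
    (1,10)@(3, 21): e=[0,72,24] → X  [on edge]
    (2,11)@(5, 23): e=[0,120,-24] → .  [on edge]
  covered (13 px):
    . . . . . . . . .
    . . . . . . . . .
    . . . . . . . . .
    . . . . . . . . .
    . . . . X . . . .
    . . . X . . . . .
    . . X X . . . . .
    . X X . . . . . .
    X X X . . . . . .
    X X X . . . . . .
    . X . . . . . . .
    . . . . . . . . .

Final: [50,38,8]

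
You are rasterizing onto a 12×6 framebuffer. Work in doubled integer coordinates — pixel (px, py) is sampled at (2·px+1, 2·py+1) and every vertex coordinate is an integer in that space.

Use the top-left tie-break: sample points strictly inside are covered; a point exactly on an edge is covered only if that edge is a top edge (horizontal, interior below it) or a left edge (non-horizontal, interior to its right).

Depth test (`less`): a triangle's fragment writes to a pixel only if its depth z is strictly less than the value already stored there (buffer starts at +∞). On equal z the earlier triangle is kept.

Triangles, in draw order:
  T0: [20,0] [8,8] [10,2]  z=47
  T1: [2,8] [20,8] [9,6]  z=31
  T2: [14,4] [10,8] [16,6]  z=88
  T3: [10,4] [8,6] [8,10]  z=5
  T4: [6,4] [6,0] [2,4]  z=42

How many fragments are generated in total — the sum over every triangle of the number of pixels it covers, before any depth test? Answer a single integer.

T0:
  2·area = 56
  edge (20, 0)→(8, 8): d=(-12,8) right/bottom  bias=-1
  edge (8, 8)→(10, 2): d=(2,-6) top-left  bias=+0
  edge (10, 2)→(20, 0): d=(10,-2) top-left  bias=+0
    (7,0)@(15, 1): e=[28,28,0] → #  [on edge]
    (8,0)@(17, 1): e=[12,40,4] → #
    (9,0)@(19, 1): e=[-4,52,8] → ·
    (2,1)@(5, 3): e=[84,-28,0] → ·  [on edge]
    (5,1)@(11, 3): e=[36,8,12] → #
    (6,1)@(13, 3): e=[20,20,16] → #
    (8,1)@(17, 3): e=[-12,44,24] → ·
    (4,2)@(9, 5): e=[28,0,28] → #  [on edge]
    (6,2)@(13, 5): e=[-4,24,36] → ·
    (7,2)@(15, 5): e=[-20,36,40] → ·
    (4,3)@(9, 7): e=[4,4,48] → #
    (5,3)@(11, 7): e=[-12,16,52] → ·
    (3,5)@(7, 11): e=[-28,0,84] → ·  [on edge]
  covered (8 px):
    · · · · · · · # # · · ·
    · · · · · # # # · · · ·
    · · · · # # · · · · · ·
    · · · · # · · · · · · ·
    · · · · · · · · · · · ·
    · · · · · · · · · · · ·
T1:
  2·area = 36  (B↔C swapped to make it positive)
  edge (2, 8)→(9, 6): d=(7,-2) top-left  bias=+0
  edge (9, 6)→(20, 8): d=(11,2) right/bottom  bias=-1
  edge (20, 8)→(2, 8): d=(-18,0) right/bottom  bias=-1
    (3,3)@(7, 7): e=[3,15,18] → #
    (4,3)@(9, 7): e=[7,11,18] → #
    (5,3)@(11, 7): e=[11,7,18] → #
    (6,3)@(13, 7): e=[15,3,18] → #
    (7,3)@(15, 7): e=[19,-1,18] → ·
    (3,4)@(7, 9): e=[17,37,-18] → ·
    (4,4)@(9, 9): e=[21,33,-18] → ·
    (5,4)@(11, 9): e=[25,29,-18] → ·
    (6,4)@(13, 9): e=[29,25,-18] → ·
  covered (4 px):
    · · · · · · · · · · · ·
    · · · · · · · · · · · ·
    · · · · · · · · · · · ·
    · · · # # # # · · · · ·
    · · · · · · · · · · · ·
    · · · · · · · · · · · ·
T2:
  2·area = 16  (B↔C swapped to make it positive)
  edge (14, 4)→(16, 6): d=(2,2) right/bottom  bias=-1
  edge (16, 6)→(10, 8): d=(-6,2) right/bottom  bias=-1
  edge (10, 8)→(14, 4): d=(4,-4) top-left  bias=+0
    (5,0)@(11, 1): e=[0,40,-24] → ·  [on edge]
    (8,0)@(17, 1): e=[-12,28,0] → ·  [on edge]
    (6,1)@(13, 3): e=[0,24,-8] → ·  [on edge]
    (7,1)@(15, 3): e=[-4,20,0] → ·  [on edge]
    (6,2)@(13, 5): e=[4,12,0] → #  [on edge]
    (7,2)@(15, 5): e=[0,8,8] → ·  [on edge]
    (9,2)@(19, 5): e=[-8,0,24] → ·  [on edge]
    (5,3)@(11, 7): e=[12,4,0] → #  [on edge]
    (6,3)@(13, 7): e=[8,0,8] → ·  [on edge]
    (8,3)@(17, 7): e=[0,-8,24] → ·  [on edge]
    (3,4)@(7, 9): e=[24,0,-8] → ·  [on edge]
    (4,4)@(9, 9): e=[20,-4,0] → ·  [on edge]
    (9,4)@(19, 9): e=[0,-24,40] → ·  [on edge]
    (0,5)@(1, 11): e=[40,0,-24] → ·  [on edge]
    (3,5)@(7, 11): e=[28,-12,0] → ·  [on edge]
    (10,5)@(21, 11): e=[0,-40,56] → ·  [on edge]
  covered (2 px):
    · · · · · · · · · · · ·
    · · · · · · · · · · · ·
    · · · · · · # · · · · ·
    · · · · · # · · · · · ·
    · · · · · · · · · · · ·
    · · · · · · · · · · · ·
T3:
  2·area = 8  (B↔C swapped to make it positive)
  edge (10, 4)→(8, 10): d=(-2,6) right/bottom  bias=-1
  edge (8, 10)→(8, 6): d=(0,-4) top-left  bias=+0
  edge (8, 6)→(10, 4): d=(2,-2) top-left  bias=+0
    (5,0)@(11, 1): e=[0,12,-4] → ·  [on edge]
    (6,0)@(13, 1): e=[-12,20,0] → ·  [on edge]
    (5,1)@(11, 3): e=[-4,12,0] → ·  [on edge]
    (4,2)@(9, 5): e=[4,4,0] → #  [on edge]
    (5,2)@(11, 5): e=[-8,12,4] → ·
    (3,3)@(7, 7): e=[12,-4,0] → ·  [on edge]
    (4,3)@(9, 7): e=[0,4,4] → ·  [on edge]
    (2,4)@(5, 9): e=[20,-12,0] → ·  [on edge]
    (1,5)@(3, 11): e=[28,-20,0] → ·  [on edge]
  covered (1 px):
    · · · · · · · · · · · ·
    · · · · · · · · · · · ·
    · · · · # · · · · · · ·
    · · · · · · · · · · · ·
    · · · · · · · · · · · ·
    · · · · · · · · · · · ·
T4:
  2·area = 16  (B↔C swapped to make it positive)
  edge (6, 4)→(2, 4): d=(-4,0) right/bottom  bias=-1
  edge (2, 4)→(6, 0): d=(4,-4) top-left  bias=+0
  edge (6, 0)→(6, 4): d=(0,4) right/bottom  bias=-1
    (2,0)@(5, 1): e=[12,0,4] → #  [on edge]
    (3,0)@(7, 1): e=[12,8,-4] → ·
    (1,1)@(3, 3): e=[4,0,12] → #  [on edge]
    (3,1)@(7, 3): e=[4,16,-4] → ·
    (0,2)@(1, 5): e=[-4,0,20] → ·  [on edge]
    (1,2)@(3, 5): e=[-4,8,12] → ·
    (2,2)@(5, 5): e=[-4,16,4] → ·
  covered (3 px):
    · · # · · · · · · · · ·
    · # # · · · · · · · · ·
    · · · · · · · · · · · ·
    · · · · · · · · · · · ·
    · · · · · · · · · · · ·
    · · · · · · · · · · · ·

Answer: 18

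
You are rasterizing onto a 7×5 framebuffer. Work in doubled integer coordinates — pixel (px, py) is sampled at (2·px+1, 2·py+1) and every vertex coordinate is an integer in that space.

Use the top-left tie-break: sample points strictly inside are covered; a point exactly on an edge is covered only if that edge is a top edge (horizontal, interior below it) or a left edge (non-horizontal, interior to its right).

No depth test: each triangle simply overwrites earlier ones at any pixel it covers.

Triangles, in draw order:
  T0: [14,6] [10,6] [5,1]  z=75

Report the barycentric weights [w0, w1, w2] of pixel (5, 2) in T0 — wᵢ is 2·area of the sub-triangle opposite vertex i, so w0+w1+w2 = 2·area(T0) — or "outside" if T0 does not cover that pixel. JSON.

T0:
  2·area = 20
  edge (14, 6)→(10, 6): d=(-4,0) right/bottom  bias=-1
  edge (10, 6)→(5, 1): d=(-5,-5) top-left  bias=+0
  edge (5, 1)→(14, 6): d=(9,5) right/bottom  bias=-1
    (2,0)@(5, 1): e=[20,0,0] → .  [on edge]
    (3,1)@(7, 3): e=[12,0,8] → X  [on edge]
    (4,1)@(9, 3): e=[12,10,-2] → .
    (3,2)@(7, 5): e=[4,-10,26] → .
    (4,2)@(9, 5): e=[4,0,16] → X  [on edge]
    (5,2)@(11, 5): e=[4,10,6] → X
    (6,2)@(13, 5): e=[4,20,-4] → .
    (4,3)@(9, 7): e=[-4,-10,34] → .
    (5,3)@(11, 7): e=[-4,0,24] → .  [on edge]
    (6,4)@(13, 9): e=[-12,0,32] → .  [on edge]
  covered (3 px):
    . . . . . . .
    . . . X . . .
    . . . . X X .
    . . . . . . .
    . . . . . . .

Result: [10,6,4]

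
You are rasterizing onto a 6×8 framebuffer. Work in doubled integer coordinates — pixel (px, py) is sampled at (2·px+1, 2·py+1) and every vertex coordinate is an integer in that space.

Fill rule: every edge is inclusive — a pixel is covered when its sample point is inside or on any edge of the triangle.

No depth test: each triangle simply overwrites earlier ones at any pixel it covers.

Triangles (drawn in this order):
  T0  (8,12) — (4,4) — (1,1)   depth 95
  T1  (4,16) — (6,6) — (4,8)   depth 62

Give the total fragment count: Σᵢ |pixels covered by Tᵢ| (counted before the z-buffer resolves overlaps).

T0:
  2·area = 12  (B↔C swapped to make it positive)
  edge (8, 12)→(1, 1): d=(-7,-11) inclusive
  edge (1, 1)→(4, 4): d=(3,3) inclusive
  edge (4, 4)→(8, 12): d=(4,8) inclusive
    (0,0)@(1, 1): e=[0,0,12] → #  [on edge]
    (1,0)@(3, 1): e=[22,-6,-4] → ·
    (0,1)@(1, 3): e=[-14,6,20] → ·
    (1,1)@(3, 3): e=[8,0,4] → #  [on edge]
    (2,1)@(5, 3): e=[30,-6,-12] → ·
    (1,2)@(3, 5): e=[-6,6,12] → ·
    (2,2)@(5, 5): e=[16,0,-4] → ·  [on edge]
    (2,3)@(5, 7): e=[2,6,4] → #
    (3,3)@(7, 7): e=[24,0,-12] → ·  [on edge]
    (2,4)@(5, 9): e=[-12,12,12] → ·
    (4,4)@(9, 9): e=[32,0,-20] → ·  [on edge]
    (5,5)@(11, 11): e=[40,0,-28] → ·  [on edge]
  covered (3 px):
    # · · · · ·
    · # · · · ·
    · · · · · ·
    · · # · · ·
    · · · · · ·
    · · · · · ·
    · · · · · ·
    · · · · · ·
T1:
  2·area = 16  (B↔C swapped to make it positive)
  edge (4, 16)→(4, 8): d=(0,-8) inclusive
  edge (4, 8)→(6, 6): d=(2,-2) inclusive
  edge (6, 6)→(4, 16): d=(-2,10) inclusive
    (3,0)@(7, 1): e=[24,-8,0] → ·  [on edge]
    (5,0)@(11, 1): e=[56,0,-40] → ·  [on edge]
    (4,1)@(9, 3): e=[40,0,-24] → ·  [on edge]
    (3,2)@(7, 5): e=[24,0,-8] → ·  [on edge]
    (2,3)@(5, 7): e=[8,0,8] → #  [on edge]
    (3,3)@(7, 7): e=[24,4,-12] → ·
    (1,4)@(3, 9): e=[-8,0,24] → ·  [on edge]
    (2,4)@(5, 9): e=[8,4,4] → #
    (3,4)@(7, 9): e=[24,8,-16] → ·
    (0,5)@(1, 11): e=[-24,0,40] → ·  [on edge]
    (2,5)@(5, 11): e=[8,8,0] → #  [on edge]
    (3,5)@(7, 11): e=[24,12,-20] → ·
  covered (3 px):
    · · · · · ·
    · · · · · ·
    · · · · · ·
    · · # · · ·
    · · # · · ·
    · · # · · ·
    · · · · · ·
    · · · · · ·

Result: 6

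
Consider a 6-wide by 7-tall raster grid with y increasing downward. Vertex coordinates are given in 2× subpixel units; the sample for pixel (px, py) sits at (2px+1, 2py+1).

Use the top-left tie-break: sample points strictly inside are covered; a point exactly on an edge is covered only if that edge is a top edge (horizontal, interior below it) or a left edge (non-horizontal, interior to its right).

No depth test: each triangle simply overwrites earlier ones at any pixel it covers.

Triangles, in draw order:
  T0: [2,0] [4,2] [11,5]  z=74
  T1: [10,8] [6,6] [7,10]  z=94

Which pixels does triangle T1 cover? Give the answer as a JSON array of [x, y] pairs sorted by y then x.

T0:
  2·area = 8  (B↔C swapped to make it positive)
  edge (2, 0)→(11, 5): d=(9,5) right/bottom  bias=-1
  edge (11, 5)→(4, 2): d=(-7,-3) top-left  bias=+0
  edge (4, 2)→(2, 0): d=(-2,-2) top-left  bias=+0
    (1,0)@(3, 1): e=[4,4,0] → X  [on edge]
    (2,0)@(5, 1): e=[-6,10,4] → .
    (1,1)@(3, 3): e=[22,-10,-4] → .
    (2,1)@(5, 3): e=[12,-4,0] → .  [on edge]
    (3,1)@(7, 3): e=[2,2,4] → X
    (4,1)@(9, 3): e=[-8,8,8] → .
    (3,2)@(7, 5): e=[20,-12,0] → .  [on edge]
    (5,2)@(11, 5): e=[0,0,8] → .  [on edge]
    (4,3)@(9, 7): e=[28,-20,0] → .  [on edge]
    (5,4)@(11, 9): e=[36,-28,0] → .  [on edge]
  covered (2 px):
    . X . . . .
    . . . X . .
    . . . . . .
    . . . . . .
    . . . . . .
    . . . . . .
    . . . . . .
T1:
  2·area = 14  (B↔C swapped to make it positive)
  edge (10, 8)→(7, 10): d=(-3,2) right/bottom  bias=-1
  edge (7, 10)→(6, 6): d=(-1,-4) top-left  bias=+0
  edge (6, 6)→(10, 8): d=(4,2) right/bottom  bias=-1
    (3,3)@(7, 7): e=[9,3,2] → X
    (4,3)@(9, 7): e=[5,11,-2] → .
    (3,4)@(7, 9): e=[3,1,10] → X
    (4,4)@(9, 9): e=[-1,9,6] → .
    (3,5)@(7, 11): e=[-3,-1,18] → .
  covered (2 px):
    . . . . . .
    . . . . . .
    . . . . . .
    . . . X . .
    . . . X . .
    . . . . . .
    . . . . . .

Result: [[3,3],[3,4]]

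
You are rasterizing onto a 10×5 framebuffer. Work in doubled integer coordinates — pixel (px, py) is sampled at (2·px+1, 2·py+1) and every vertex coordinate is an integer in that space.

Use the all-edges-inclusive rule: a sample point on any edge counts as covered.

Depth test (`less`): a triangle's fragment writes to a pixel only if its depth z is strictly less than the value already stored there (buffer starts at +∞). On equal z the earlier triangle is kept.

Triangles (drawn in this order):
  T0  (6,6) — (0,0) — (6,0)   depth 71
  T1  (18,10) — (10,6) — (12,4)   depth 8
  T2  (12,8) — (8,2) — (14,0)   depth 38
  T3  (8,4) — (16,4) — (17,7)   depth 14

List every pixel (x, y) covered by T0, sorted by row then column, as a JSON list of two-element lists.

T0:
  2·area = 36
  edge (6, 6)→(0, 0): d=(-6,-6) inclusive
  edge (0, 0)→(6, 0): d=(6,0) inclusive
  edge (6, 0)→(6, 6): d=(0,6) inclusive
    (0,0)@(1, 1): e=[0,6,30] → #  [on edge]
    (1,0)@(3, 1): e=[12,6,18] → #
    (2,0)@(5, 1): e=[24,6,6] → #
    (3,0)@(7, 1): e=[36,6,-6] → ·
    (0,1)@(1, 3): e=[-12,18,30] → ·
    (1,1)@(3, 3): e=[0,18,18] → #  [on edge]
    (3,1)@(7, 3): e=[24,18,-6] → ·
    (1,2)@(3, 5): e=[-12,30,18] → ·
    (2,2)@(5, 5): e=[0,30,6] → #  [on edge]
    (3,2)@(7, 5): e=[12,30,-6] → ·
    (2,3)@(5, 7): e=[-12,42,6] → ·
    (3,3)@(7, 7): e=[0,42,-6] → ·  [on edge]
    (4,4)@(9, 9): e=[0,54,-18] → ·  [on edge]
  covered (6 px):
    # # # · · · · · · ·
    · # # · · · · · · ·
    · · # · · · · · · ·
    · · · · · · · · · ·
    · · · · · · · · · ·
T1:
  2·area = 24
  edge (18, 10)→(10, 6): d=(-8,-4) inclusive
  edge (10, 6)→(12, 4): d=(2,-2) inclusive
  edge (12, 4)→(18, 10): d=(6,6) inclusive
    (4,0)@(9, 1): e=[36,-12,0] → ·  [on edge]
    (7,0)@(15, 1): e=[60,0,-36] → ·  [on edge]
    (5,1)@(11, 3): e=[28,-4,0] → ·  [on edge]
    (6,1)@(13, 3): e=[36,0,-12] → ·  [on edge]
    (5,2)@(11, 5): e=[12,0,12] → #  [on edge]
    (6,2)@(13, 5): e=[20,4,0] → #  [on edge]
    (7,2)@(15, 5): e=[28,8,-12] → ·
    (4,3)@(9, 7): e=[-12,0,36] → ·  [on edge]
    (5,3)@(11, 7): e=[-4,4,24] → ·
    (6,3)@(13, 7): e=[4,8,12] → #
    (7,3)@(15, 7): e=[12,12,0] → #  [on edge]
    (8,3)@(17, 7): e=[20,16,-12] → ·
    (3,4)@(7, 9): e=[-36,0,60] → ·  [on edge]
    (8,4)@(17, 9): e=[4,20,0] → #  [on edge]
  covered (5 px):
    · · · · · · · · · ·
    · · · · · · · · · ·
    · · · · · # # · · ·
    · · · · · · # # · ·
    · · · · · · · · # ·
T2:
  2·area = 44
  edge (12, 8)→(8, 2): d=(-4,-6) inclusive
  edge (8, 2)→(14, 0): d=(6,-2) inclusive
  edge (14, 0)→(12, 8): d=(-2,8) inclusive
    (5,0)@(11, 1): e=[22,0,22] → #  [on edge]
    (6,0)@(13, 1): e=[34,4,6] → #
    (7,0)@(15, 1): e=[46,8,-10] → ·
    (2,1)@(5, 3): e=[-22,0,66] → ·  [on edge]
    (4,1)@(9, 3): e=[2,8,34] → #
    (7,1)@(15, 3): e=[38,20,-14] → ·
    (4,2)@(9, 5): e=[-6,20,30] → ·
    (5,2)@(11, 5): e=[6,24,14] → #
    (6,2)@(13, 5): e=[18,28,-2] → ·
    (5,3)@(11, 7): e=[-2,36,10] → ·
  covered (6 px):
    · · · · · # # · · ·
    · · · · # # # · · ·
    · · · · · # · · · ·
    · · · · · · · · · ·
    · · · · · · · · · ·
T3:
  2·area = 24
  edge (8, 4)→(16, 4): d=(8,0) inclusive
  edge (16, 4)→(17, 7): d=(1,3) inclusive
  edge (17, 7)→(8, 4): d=(-9,-3) inclusive
    (7,0)@(15, 1): e=[-24,0,48] → ·  [on edge]
    (2,1)@(5, 3): e=[-8,32,0] → ·  [on edge]
    (5,2)@(11, 5): e=[8,16,0] → #  [on edge]
    (6,2)@(13, 5): e=[8,10,6] → #
    (7,2)@(15, 5): e=[8,4,12] → #
    (8,2)@(17, 5): e=[8,-2,18] → ·
    (5,3)@(11, 7): e=[24,18,-18] → ·
    (6,3)@(13, 7): e=[24,12,-12] → ·
    (7,3)@(15, 7): e=[24,6,-6] → ·
    (8,3)@(17, 7): e=[24,0,0] → #  [on edge]
    (9,3)@(19, 7): e=[24,-6,6] → ·
    (8,4)@(17, 9): e=[40,2,-18] → ·
  covered (4 px):
    · · · · · · · · · ·
    · · · · · · · · · ·
    · · · · · # # # · ·
    · · · · · · · · # ·
    · · · · · · · · · ·

Result: [[0,0],[1,0],[2,0],[1,1],[2,1],[2,2]]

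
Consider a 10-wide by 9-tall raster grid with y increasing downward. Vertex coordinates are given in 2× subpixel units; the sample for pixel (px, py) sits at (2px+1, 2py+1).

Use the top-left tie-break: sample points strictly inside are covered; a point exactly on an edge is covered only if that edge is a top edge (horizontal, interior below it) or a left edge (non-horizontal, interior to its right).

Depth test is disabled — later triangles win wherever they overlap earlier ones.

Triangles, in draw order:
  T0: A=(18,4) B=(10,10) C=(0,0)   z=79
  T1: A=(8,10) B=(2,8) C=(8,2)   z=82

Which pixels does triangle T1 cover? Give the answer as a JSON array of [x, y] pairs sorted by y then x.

T0:
  2·area = 140
  edge (18, 4)→(10, 10): d=(-8,6) right/bottom  bias=-1
  edge (10, 10)→(0, 0): d=(-10,-10) top-left  bias=+0
  edge (0, 0)→(18, 4): d=(18,4) right/bottom  bias=-1
    (0,0)@(1, 1): e=[126,0,14] → #  [on edge]
    (1,0)@(3, 1): e=[114,20,6] → #
    (2,0)@(5, 1): e=[102,40,-2] → ·
    (0,1)@(1, 3): e=[110,-20,50] → ·
    (1,1)@(3, 3): e=[98,0,42] → #  [on edge]
    (2,1)@(5, 3): e=[86,20,34] → #
    (3,1)@(7, 3): e=[74,40,26] → #
    (4,1)@(9, 3): e=[62,60,18] → #
    (5,1)@(11, 3): e=[50,80,10] → #
    (6,1)@(13, 3): e=[38,100,2] → #
    (7,1)@(15, 3): e=[26,120,-6] → ·
    (1,2)@(3, 5): e=[82,-20,78] → ·
    (2,2)@(5, 5): e=[70,0,70] → #  [on edge]
    (3,3)@(7, 7): e=[42,0,98] → #  [on edge]
    (4,4)@(9, 9): e=[14,0,126] → #  [on edge]
    (5,5)@(11, 11): e=[-14,0,154] → ·  [on edge]
    (6,6)@(13, 13): e=[-42,0,182] → ·  [on edge]
    (7,7)@(15, 15): e=[-70,0,210] → ·  [on edge]
    (8,8)@(17, 17): e=[-98,0,238] → ·  [on edge]
  covered (20 px):
    # # · · · · · · · ·
    · # # # # # # · · ·
    · · # # # # # # · ·
    · · · # # # # · · ·
    · · · · # # · · · ·
    · · · · · · · · · ·
    · · · · · · · · · ·
    · · · · · · · · · ·
    · · · · · · · · · ·
T1:
  2·area = 48
  edge (8, 10)→(2, 8): d=(-6,-2) top-left  bias=+0
  edge (2, 8)→(8, 2): d=(6,-6) top-left  bias=+0
  edge (8, 2)→(8, 10): d=(0,8) right/bottom  bias=-1
    (4,0)@(9, 1): e=[56,0,-8] → ·  [on edge]
    (3,1)@(7, 3): e=[40,0,8] → #  [on edge]
    (4,1)@(9, 3): e=[44,12,-8] → ·
    (2,2)@(5, 5): e=[24,0,24] → #  [on edge]
    (4,2)@(9, 5): e=[32,24,-8] → ·
    (1,3)@(3, 7): e=[8,0,40] → #  [on edge]
    (4,3)@(9, 7): e=[20,36,-8] → ·
    (0,4)@(1, 9): e=[-8,0,56] → ·  [on edge]
    (1,4)@(3, 9): e=[-4,12,40] → ·
    (2,4)@(5, 9): e=[0,24,24] → #  [on edge]
    (4,4)@(9, 9): e=[8,48,-8] → ·
    (2,5)@(5, 11): e=[-12,36,24] → ·
    (5,5)@(11, 11): e=[0,72,-24] → ·  [on edge]
    (8,6)@(17, 13): e=[0,120,-72] → ·  [on edge]
  covered (8 px):
    · · · · · · · · · ·
    · · · # · · · · · ·
    · · # # · · · · · ·
    · # # # · · · · · ·
    · · # # · · · · · ·
    · · · · · · · · · ·
    · · · · · · · · · ·
    · · · · · · · · · ·
    · · · · · · · · · ·

Answer: [[3,1],[2,2],[3,2],[1,3],[2,3],[3,3],[2,4],[3,4]]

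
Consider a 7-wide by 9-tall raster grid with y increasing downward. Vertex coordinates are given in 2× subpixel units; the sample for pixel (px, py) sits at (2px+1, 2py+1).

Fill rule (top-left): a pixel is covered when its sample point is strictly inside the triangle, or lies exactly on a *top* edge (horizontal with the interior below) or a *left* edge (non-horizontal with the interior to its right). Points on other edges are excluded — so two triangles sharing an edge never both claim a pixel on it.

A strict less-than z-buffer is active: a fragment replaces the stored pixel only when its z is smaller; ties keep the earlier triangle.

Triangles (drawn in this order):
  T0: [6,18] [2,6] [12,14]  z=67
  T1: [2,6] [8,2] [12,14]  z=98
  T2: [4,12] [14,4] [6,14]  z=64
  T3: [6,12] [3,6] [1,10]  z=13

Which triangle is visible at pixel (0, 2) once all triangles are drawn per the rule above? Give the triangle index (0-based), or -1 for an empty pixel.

T0:
  2·area = 88
  edge (6, 18)→(2, 6): d=(-4,-12) top-left  bias=+0
  edge (2, 6)→(12, 14): d=(10,8) right/bottom  bias=-1
  edge (12, 14)→(6, 18): d=(-6,4) right/bottom  bias=-1
    (0,1)@(1, 3): e=[0,-22,110] → .  [on edge]
    (1,3)@(3, 7): e=[8,2,78] → X
    (2,3)@(5, 7): e=[32,-14,70] → .
    (1,4)@(3, 9): e=[0,22,66] → X  [on edge]
    (2,4)@(5, 9): e=[24,6,58] → X
    (3,4)@(7, 9): e=[48,-10,50] → .
    (1,5)@(3, 11): e=[-8,42,54] → .
    (2,5)@(5, 11): e=[16,26,46] → X
    (3,5)@(7, 11): e=[40,10,38] → X
    (4,5)@(9, 11): e=[64,-6,30] → .
    (2,6)@(5, 13): e=[8,46,34] → X
    (4,6)@(9, 13): e=[56,14,18] → X
    (2,7)@(5, 15): e=[0,66,22] → X  [on edge]
  covered (12 px):
    . . . . . . .
    . . . . . . .
    . . . . . . .
    . X . . . . .
    . X X . . . .
    . . X X . . .
    . . X X X . .
    . . X X X . .
    . . . X . . .
T1:
  2·area = 88
  edge (2, 6)→(8, 2): d=(6,-4) top-left  bias=+0
  edge (8, 2)→(12, 14): d=(4,12) right/bottom  bias=-1
  edge (12, 14)→(2, 6): d=(-10,-8) top-left  bias=+0
    (3,1)@(7, 3): e=[2,16,70] → X
    (4,1)@(9, 3): e=[10,-8,86] → .
    (2,2)@(5, 5): e=[6,48,34] → X
    (4,2)@(9, 5): e=[22,0,66] → .  [on edge]
    (2,3)@(5, 7): e=[18,56,14] → X
    (4,3)@(9, 7): e=[34,8,46] → X
    (5,3)@(11, 7): e=[42,-16,62] → .
    (2,4)@(5, 9): e=[30,64,-6] → .
    (3,4)@(7, 9): e=[38,40,10] → X
    (5,4)@(11, 9): e=[54,-8,42] → .
    (3,5)@(7, 11): e=[50,48,-10] → .
    (4,5)@(9, 11): e=[58,24,6] → X
    (5,5)@(11, 11): e=[66,0,22] → .  [on edge]
    (6,8)@(13, 17): e=[110,0,-22] → .  [on edge]
  covered (10 px):
    . . . . . . .
    . . . X . . .
    . . X X . . .
    . . X X X . .
    . . . X X . .
    . . . . X . .
    . . . . . X .
    . . . . . . .
    . . . . . . .
T2:
  2·area = 36
  edge (4, 12)→(14, 4): d=(10,-8) top-left  bias=+0
  edge (14, 4)→(6, 14): d=(-8,10) right/bottom  bias=-1
  edge (6, 14)→(4, 12): d=(-2,-2) top-left  bias=+0
    (6,2)@(13, 5): e=[2,2,32] → X
    (5,3)@(11, 7): e=[6,6,24] → X
    (6,3)@(13, 7): e=[22,-14,28] → .
    (0,4)@(1, 9): e=[-54,90,0] → .  [on edge]
    (4,4)@(9, 9): e=[10,10,16] → X
    (5,4)@(11, 9): e=[26,-10,20] → .
    (1,5)@(3, 11): e=[-18,54,0] → .  [on edge]
    (3,5)@(7, 11): e=[14,14,8] → X
    (4,5)@(9, 11): e=[30,-6,12] → .
    (2,6)@(5, 13): e=[18,18,0] → X  [on edge]
    (3,6)@(7, 13): e=[34,-2,4] → .
    (2,7)@(5, 15): e=[38,2,-4] → .
    (3,7)@(7, 15): e=[54,-18,0] → .  [on edge]
    (4,8)@(9, 17): e=[90,-54,0] → .  [on edge]
  covered (5 px):
    . . . . . . .
    . . . . . . .
    . . . . . . X
    . . . . . X .
    . . . . X . .
    . . . X . . .
    . . X . . . .
    . . . . . . .
    . . . . . . .
T3:
  2·area = 24  (B↔C swapped to make it positive)
  edge (6, 12)→(1, 10): d=(-5,-2) top-left  bias=+0
  edge (1, 10)→(3, 6): d=(2,-4) top-left  bias=+0
  edge (3, 6)→(6, 12): d=(3,6) right/bottom  bias=-1
    (1,3)@(3, 7): e=[19,2,3] → X
    (2,3)@(5, 7): e=[23,10,-9] → .
    (1,4)@(3, 9): e=[9,6,9] → X
    (2,4)@(5, 9): e=[13,14,-3] → .
    (1,5)@(3, 11): e=[-1,10,15] → .
    (2,5)@(5, 11): e=[3,18,3] → X
    (3,5)@(7, 11): e=[7,26,-9] → .
    (2,6)@(5, 13): e=[-7,22,9] → .
  covered (3 px):
    . . . . . . .
    . . . . . . .
    . . . . . . .
    . X . . . . .
    . X . . . . .
    . . X . . . .
    . . . . . . .
    . . . . . . .
    . . . . . . .

Z-buffer (winner per pixel, '.' = empty):
  . . . . . . .
  . . . 1 . . .
  . . 1 1 . . 2
  . 3 1 1 1 2 .
  . 3 0 1 2 . .
  . . 3 2 1 . .
  . . 2 0 0 1 .
  . . 0 0 0 . .
  . . . 0 . . .

Final: -1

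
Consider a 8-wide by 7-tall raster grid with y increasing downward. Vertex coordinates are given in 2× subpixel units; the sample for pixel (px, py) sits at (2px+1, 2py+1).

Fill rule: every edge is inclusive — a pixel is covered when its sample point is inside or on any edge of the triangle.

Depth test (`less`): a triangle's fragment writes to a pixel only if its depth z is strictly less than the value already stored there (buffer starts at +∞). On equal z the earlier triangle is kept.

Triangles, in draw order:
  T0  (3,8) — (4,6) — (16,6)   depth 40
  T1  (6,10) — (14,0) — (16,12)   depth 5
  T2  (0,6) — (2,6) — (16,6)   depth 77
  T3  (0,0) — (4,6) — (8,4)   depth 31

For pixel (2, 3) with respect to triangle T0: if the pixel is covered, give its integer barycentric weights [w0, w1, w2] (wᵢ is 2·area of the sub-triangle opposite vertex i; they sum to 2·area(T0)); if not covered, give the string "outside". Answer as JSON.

T0:
  2·area = 24
  edge (3, 8)→(4, 6): d=(1,-2) inclusive
  edge (4, 6)→(16, 6): d=(12,0) inclusive
  edge (16, 6)→(3, 8): d=(-13,2) inclusive
    (2,3)@(5, 7): e=[3,12,9] → █
    (3,3)@(7, 7): e=[7,12,5] → █
    (4,3)@(9, 7): e=[11,12,1] → █
    (5,3)@(11, 7): e=[15,12,-3] → ·
    (2,4)@(5, 9): e=[5,36,-17] → ·
    (3,4)@(7, 9): e=[9,36,-21] → ·
    (4,4)@(9, 9): e=[13,36,-25] → ·
  covered (3 px):
    · · · · · · · ·
    · · · · · · · ·
    · · · · · · · ·
    · · █ █ █ · · ·
    · · · · · · · ·
    · · · · · · · ·
    · · · · · · · ·
T1:
  2·area = 116
  edge (6, 10)→(14, 0): d=(8,-10) inclusive
  edge (14, 0)→(16, 12): d=(2,12) inclusive
  edge (16, 12)→(6, 10): d=(-10,-2) inclusive
    (6,1)@(13, 3): e=[14,18,84] → █
    (7,1)@(15, 3): e=[34,-6,88] → ·
    (5,2)@(11, 5): e=[10,46,60] → █
    (7,2)@(15, 5): e=[50,-2,68] → ·
    (4,3)@(9, 7): e=[6,74,36] → █
    (7,3)@(15, 7): e=[66,2,48] → █
    (0,4)@(1, 9): e=[-58,174,0] → ·  [on edge]
    (3,4)@(7, 9): e=[2,102,12] → █
    (3,5)@(7, 11): e=[18,106,-8] → ·
    (4,5)@(9, 11): e=[38,82,-4] → ·
    (5,5)@(11, 11): e=[58,58,0] → █  [on edge]
    (5,6)@(11, 13): e=[74,62,-20] → ·
  covered (15 px):
    · · · · · · · ·
    · · · · · · █ ·
    · · · · · █ █ ·
    · · · · █ █ █ █
    · · · █ █ █ █ █
    · · · · · █ █ █
    · · · · · · · ·
T2:
  degenerate (2·area = 0) — covers nothing
T3:
  2·area = 32  (B↔C swapped to make it positive)
  edge (0, 0)→(8, 4): d=(8,4) inclusive
  edge (8, 4)→(4, 6): d=(-4,2) inclusive
  edge (4, 6)→(0, 0): d=(-4,-6) inclusive
    (0,0)@(1, 1): e=[4,26,2] → █
    (1,0)@(3, 1): e=[-4,22,14] → ·
    (0,1)@(1, 3): e=[20,18,-6] → ·
    (1,1)@(3, 3): e=[12,14,6] → █
    (2,1)@(5, 3): e=[4,10,18] → █
    (3,1)@(7, 3): e=[-4,6,30] → ·
    (1,2)@(3, 5): e=[28,6,-2] → ·
    (2,2)@(5, 5): e=[20,2,10] → █
    (3,2)@(7, 5): e=[12,-2,22] → ·
    (2,3)@(5, 7): e=[36,-6,2] → ·
  covered (4 px):
    █ · · · · · · ·
    · █ █ · · · · ·
    · · █ · · · · ·
    · · · · · · · ·
    · · · · · · · ·
    · · · · · · · ·
    · · · · · · · ·

Result: [12,9,3]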